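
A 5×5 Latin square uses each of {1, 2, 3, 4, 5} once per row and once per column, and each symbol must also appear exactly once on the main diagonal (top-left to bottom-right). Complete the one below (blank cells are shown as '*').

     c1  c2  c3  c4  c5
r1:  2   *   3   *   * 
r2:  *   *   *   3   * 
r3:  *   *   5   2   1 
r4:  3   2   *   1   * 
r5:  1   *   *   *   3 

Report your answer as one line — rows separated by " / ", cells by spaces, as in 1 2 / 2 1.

2 1 3 5 4 / 5 4 1 3 2 / 4 3 5 2 1 / 3 2 4 1 5 / 1 5 2 4 3

(r2,c2) = 4
(r3,c1) = 4
(r3,c2) = 3
(r4,c3) = 4
(r4,c5) = 5
(r5,c2) = 5
(r5,c3) = 2
(r5,c4) = 4
(r1,c2) = 1
(r1,c4) = 5
(r1,c5) = 4
(r2,c1) = 5
(r2,c3) = 1
(r2,c5) = 2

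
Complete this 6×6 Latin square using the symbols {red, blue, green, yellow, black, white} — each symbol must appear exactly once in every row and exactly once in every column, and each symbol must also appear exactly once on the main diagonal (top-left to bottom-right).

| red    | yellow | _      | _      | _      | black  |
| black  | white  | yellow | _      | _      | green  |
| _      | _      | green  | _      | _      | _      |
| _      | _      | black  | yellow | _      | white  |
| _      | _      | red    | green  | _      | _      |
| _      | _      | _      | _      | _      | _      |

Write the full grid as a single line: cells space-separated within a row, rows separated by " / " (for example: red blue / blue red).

(r6,c6) = blue
(r5,c5) = black
(r5,c6) = yellow
(r6,c3) = white
(r1,c3) = blue
(r1,c4) = white
(r1,c5) = green
(r3,c6) = red
(r5,c2) = blue
(r3,c2) = black
(r3,c4) = blue
(r5,c1) = white
(r2,c4) = red
(r2,c5) = blue
(r3,c1) = yellow
(r3,c5) = white
(r4,c5) = red
(r6,c1) = green
(r6,c2) = red
(r6,c4) = black
(r6,c5) = yellow
(r4,c1) = blue
(r4,c2) = green

red yellow blue white green black / black white yellow red blue green / yellow black green blue white red / blue green black yellow red white / white blue red green black yellow / green red white black yellow blue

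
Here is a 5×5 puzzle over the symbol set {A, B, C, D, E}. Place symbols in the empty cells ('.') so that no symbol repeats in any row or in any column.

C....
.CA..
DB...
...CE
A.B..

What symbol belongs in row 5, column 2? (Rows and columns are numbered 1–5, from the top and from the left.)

E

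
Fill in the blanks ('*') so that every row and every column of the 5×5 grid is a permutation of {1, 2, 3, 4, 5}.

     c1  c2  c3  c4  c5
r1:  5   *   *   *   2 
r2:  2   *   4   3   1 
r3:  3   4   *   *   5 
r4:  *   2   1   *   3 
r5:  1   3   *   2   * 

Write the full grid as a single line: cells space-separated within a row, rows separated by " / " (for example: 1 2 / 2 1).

(r1,c2): row 1 has {2,5}; column 2 has {2,3,4}, so it must be 1.
(r1,c3): row 1 has {1,2,5}; column 3 has {1,4}, so it must be 3.
(r1,c4): row 1 has {1,2,3,5}; column 4 has {2,3}, so it must be 4.
(r2,c2): row 2 has {1,2,3,4}; column 2 has {1,2,3,4}, so it must be 5.
(r3,c3): row 3 has {3,4,5}; column 3 has {1,3,4}, so it must be 2.
(r3,c4): row 3 has {2,3,4,5}; column 4 has {2,3,4}, so it must be 1.
(r4,c1): row 4 has {1,2,3}; column 1 has {1,2,3,5}, so it must be 4.
(r4,c4): row 4 has {1,2,3,4}; column 4 has {1,2,3,4}, so it must be 5.
(r5,c3): row 5 has {1,2,3}; column 3 has {1,2,3,4}, so it must be 5.
(r5,c5): row 5 has {1,2,3,5}; column 5 has {1,2,3,5}, so it must be 4.

5 1 3 4 2 / 2 5 4 3 1 / 3 4 2 1 5 / 4 2 1 5 3 / 1 3 5 2 4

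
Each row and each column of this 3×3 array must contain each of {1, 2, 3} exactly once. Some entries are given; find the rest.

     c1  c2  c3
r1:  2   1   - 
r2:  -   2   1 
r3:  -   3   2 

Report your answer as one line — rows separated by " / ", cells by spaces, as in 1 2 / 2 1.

2 1 3 / 3 2 1 / 1 3 2

(r1,c3): row 1 has {1,2}; column 3 has {1,2}, so it must be 3.
(r2,c1): row 2 has {1,2}; column 1 has {2}, so it must be 3.
(r3,c1): row 3 has {2,3}; column 1 has {2,3}, so it must be 1.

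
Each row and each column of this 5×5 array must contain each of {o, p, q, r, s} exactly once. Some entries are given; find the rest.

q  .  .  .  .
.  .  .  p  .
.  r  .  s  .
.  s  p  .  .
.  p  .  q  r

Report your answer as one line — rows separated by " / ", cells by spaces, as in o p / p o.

At row 1, column 2: row 1 has {q}; column 2 has {p,r,s}; that leaves o.
At row 1, column 4: row 1 has {o,q}; column 4 has {p,q,s}; that leaves r.
At row 2, column 2: row 2 has {p}; column 2 has {o,p,r,s}; that leaves q.
At row 4, column 4: row 4 has {p,s}; column 4 has {p,q,r,s}; that leaves o.
At row 4, column 5: row 4 has {o,p,s}; column 5 has {r}; that leaves q.
At row 1, column 3: row 1 has {o,q,r}; column 3 has {p}; that leaves s.
At row 1, column 5: row 1 has {o,q,r,s}; column 5 has {q,r}; that leaves p.
At row 3, column 5: row 3 has {r,s}; column 5 has {p,q,r}; that leaves o.
At row 4, column 1: row 4 has {o,p,q,s}; column 1 has {q}; that leaves r.
At row 5, column 3: row 5 has {p,q,r}; column 3 has {p,s}; that leaves o.
At row 2, column 3: row 2 has {p,q}; column 3 has {o,p,s}; that leaves r.
At row 2, column 5: row 2 has {p,q,r}; column 5 has {o,p,q,r}; that leaves s.
At row 3, column 1: row 3 has {o,r,s}; column 1 has {q,r}; that leaves p.
At row 3, column 3: row 3 has {o,p,r,s}; column 3 has {o,p,r,s}; that leaves q.
At row 5, column 1: row 5 has {o,p,q,r}; column 1 has {p,q,r}; that leaves s.
At row 2, column 1: row 2 has {p,q,r,s}; column 1 has {p,q,r,s}; that leaves o.

q o s r p / o q r p s / p r q s o / r s p o q / s p o q r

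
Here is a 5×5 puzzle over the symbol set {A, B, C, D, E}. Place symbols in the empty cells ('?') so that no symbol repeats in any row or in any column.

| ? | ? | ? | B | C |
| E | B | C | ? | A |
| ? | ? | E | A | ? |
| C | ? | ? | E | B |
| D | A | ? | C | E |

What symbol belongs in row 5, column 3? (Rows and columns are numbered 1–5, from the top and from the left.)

B

(r1,c1) = A
(r1,c3) = D
(r2,c4) = D
(r3,c1) = B
(r3,c5) = D
(r4,c2) = D
(r4,c3) = A
(r5,c3) = B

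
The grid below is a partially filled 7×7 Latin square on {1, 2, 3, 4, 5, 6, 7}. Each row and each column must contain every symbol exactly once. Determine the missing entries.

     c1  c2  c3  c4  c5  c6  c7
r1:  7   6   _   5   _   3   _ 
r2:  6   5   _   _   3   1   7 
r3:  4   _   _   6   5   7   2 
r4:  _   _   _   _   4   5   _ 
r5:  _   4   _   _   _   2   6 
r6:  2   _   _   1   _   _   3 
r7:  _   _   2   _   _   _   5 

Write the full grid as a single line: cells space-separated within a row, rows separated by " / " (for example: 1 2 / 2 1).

7 6 1 5 2 3 4 / 6 5 4 2 3 1 7 / 4 1 3 6 5 7 2 / 3 2 6 7 4 5 1 / 5 4 7 3 1 2 6 / 2 7 5 1 6 4 3 / 1 3 2 4 7 6 5

At row 2, column 3: row 2 has {1,3,5,6,7}; column 3 has {2}; that leaves 4.
At row 2, column 4: row 2 has {1,3,4,5,6,7}; column 4 has {1,5,6}; that leaves 2.
At row 4, column 7: row 4 has {4,5}; column 7 has {2,3,5,6,7}; that leaves 1.
At row 6, column 2: row 6 has {1,2,3}; column 2 has {4,5,6}; that leaves 7.
At row 6, column 5: row 6 has {1,2,3,7}; column 5 has {3,4,5}; that leaves 6.
At row 6, column 6: row 6 has {1,2,3,6,7}; column 6 has {1,2,3,5,7}; that leaves 4.
At row 7, column 6: row 7 has {2,5}; column 6 has {1,2,3,4,5,7}; that leaves 6.
At row 1, column 3: row 1 has {3,5,6,7}; column 3 has {2,4}; that leaves 1.
At row 1, column 5: row 1 has {1,3,5,6,7}; column 5 has {3,4,5,6}; that leaves 2.
At row 1, column 7: row 1 has {1,2,3,5,6,7}; column 7 has {1,2,3,5,6,7}; that leaves 4.
At row 3, column 3: row 3 has {2,4,5,6,7}; column 3 has {1,2,4}; that leaves 3.
At row 4, column 1: row 4 has {1,4,5}; column 1 has {2,4,6,7}; that leaves 3.
At row 4, column 2: row 4 has {1,3,4,5}; column 2 has {4,5,6,7}; that leaves 2.
At row 4, column 4: row 4 has {1,2,3,4,5}; column 4 has {1,2,5,6}; that leaves 7.
At row 5, column 4: row 5 has {2,4,6}; column 4 has {1,2,5,6,7}; that leaves 3.
At row 6, column 3: row 6 has {1,2,3,4,6,7}; column 3 has {1,2,3,4}; that leaves 5.
At row 7, column 1: row 7 has {2,5,6}; column 1 has {2,3,4,6,7}; that leaves 1.
At row 7, column 2: row 7 has {1,2,5,6}; column 2 has {2,4,5,6,7}; that leaves 3.
At row 7, column 4: row 7 has {1,2,3,5,6}; column 4 has {1,2,3,5,6,7}; that leaves 4.
At row 7, column 5: row 7 has {1,2,3,4,5,6}; column 5 has {2,3,4,5,6}; that leaves 7.
At row 3, column 2: row 3 has {2,3,4,5,6,7}; column 2 has {2,3,4,5,6,7}; that leaves 1.
At row 4, column 3: row 4 has {1,2,3,4,5,7}; column 3 has {1,2,3,4,5}; that leaves 6.
At row 5, column 1: row 5 has {2,3,4,6}; column 1 has {1,2,3,4,6,7}; that leaves 5.
At row 5, column 3: row 5 has {2,3,4,5,6}; column 3 has {1,2,3,4,5,6}; that leaves 7.
At row 5, column 5: row 5 has {2,3,4,5,6,7}; column 5 has {2,3,4,5,6,7}; that leaves 1.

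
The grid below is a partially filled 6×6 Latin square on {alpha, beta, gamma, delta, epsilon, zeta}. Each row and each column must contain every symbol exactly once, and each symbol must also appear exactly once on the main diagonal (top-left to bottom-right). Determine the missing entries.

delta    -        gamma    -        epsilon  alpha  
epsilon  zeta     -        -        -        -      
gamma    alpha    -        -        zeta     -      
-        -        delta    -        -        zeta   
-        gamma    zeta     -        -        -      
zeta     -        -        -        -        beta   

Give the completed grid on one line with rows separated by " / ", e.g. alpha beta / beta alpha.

delta beta gamma zeta epsilon alpha / epsilon zeta beta alpha delta gamma / gamma alpha epsilon beta zeta delta / alpha epsilon delta gamma beta zeta / beta gamma zeta delta alpha epsilon / zeta delta alpha epsilon gamma beta

(r1,c2) = beta
(r1,c4) = zeta
(r3,c3) = epsilon
(r3,c6) = delta
(r4,c2) = epsilon
(r5,c5) = alpha
(r5,c6) = epsilon
(r6,c2) = delta
(r6,c3) = alpha
(r6,c5) = gamma
(r2,c3) = beta
(r2,c5) = delta
(r2,c6) = gamma
(r3,c4) = beta
(r4,c4) = gamma
(r4,c5) = beta
(r5,c1) = beta
(r5,c4) = delta
(r6,c4) = epsilon
(r2,c4) = alpha
(r4,c1) = alpha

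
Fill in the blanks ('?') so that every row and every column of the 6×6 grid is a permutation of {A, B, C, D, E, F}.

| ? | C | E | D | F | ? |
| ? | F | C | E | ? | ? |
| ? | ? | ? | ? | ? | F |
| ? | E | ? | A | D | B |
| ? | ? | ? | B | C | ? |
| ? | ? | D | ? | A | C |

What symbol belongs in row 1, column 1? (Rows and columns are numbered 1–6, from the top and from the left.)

B

At row 1, column 6: row 1 has {C,D,E,F}; column 6 has {B,C,F}; that leaves A.
At row 2, column 5: row 2 has {C,E,F}; column 5 has {A,C,D,F}; that leaves B.
At row 2, column 6: row 2 has {B,C,E,F}; column 6 has {A,B,C,F}; that leaves D.
At row 3, column 4: row 3 has {F}; column 4 has {A,B,D,E}; that leaves C.
At row 3, column 5: row 3 has {C,F}; column 5 has {A,B,C,D,F}; that leaves E.
At row 4, column 3: row 4 has {A,B,D,E}; column 3 has {C,D,E}; that leaves F.
At row 5, column 3: row 5 has {B,C}; column 3 has {C,D,E,F}; that leaves A.
At row 5, column 6: row 5 has {A,B,C}; column 6 has {A,B,C,D,F}; that leaves E.
At row 6, column 2: row 6 has {A,C,D}; column 2 has {C,E,F}; that leaves B.
At row 6, column 4: row 6 has {A,B,C,D}; column 4 has {A,B,C,D,E}; that leaves F.
At row 1, column 1: row 1 has {A,C,D,E,F}; column 1 is empty so far; that leaves B.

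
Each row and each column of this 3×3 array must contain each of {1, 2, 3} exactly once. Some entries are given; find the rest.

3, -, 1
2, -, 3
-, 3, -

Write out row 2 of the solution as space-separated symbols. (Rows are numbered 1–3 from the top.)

row 1 has {1,3}; column 2 has {3} — only 2 is left for (r1,c2).
row 2 has {2,3}; column 2 has {2,3} — only 1 is left for (r2,c2).

2 1 3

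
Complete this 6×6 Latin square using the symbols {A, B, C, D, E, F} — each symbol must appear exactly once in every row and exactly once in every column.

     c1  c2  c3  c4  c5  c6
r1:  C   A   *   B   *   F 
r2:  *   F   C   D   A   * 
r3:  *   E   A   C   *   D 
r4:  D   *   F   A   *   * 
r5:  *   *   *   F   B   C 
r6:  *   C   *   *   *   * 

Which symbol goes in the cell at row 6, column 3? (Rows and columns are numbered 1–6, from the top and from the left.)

Cell (r3,c5): row 3 has {A,C,D,E}; column 5 has {A,B} → F.
Cell (r4,c2): row 4 has {A,D,F}; column 2 has {A,C,E,F} → B.
Cell (r4,c6): row 4 has {A,B,D,F}; column 6 has {C,D,F} → E.
Cell (r5,c2): row 5 has {B,C,F}; column 2 has {A,B,C,E,F} → D.
Cell (r5,c3): row 5 has {B,C,D,F}; column 3 has {A,C,F} → E.
Cell (r6,c4): row 6 has {C}; column 4 has {A,B,C,D,F} → E.
Cell (r6,c5): row 6 has {C,E}; column 5 has {A,B,F} → D.
Cell (r1,c3): row 1 has {A,B,C,F}; column 3 has {A,C,E,F} → D.
Cell (r1,c5): row 1 has {A,B,C,D,F}; column 5 has {A,B,D,F} → E.
Cell (r2,c6): row 2 has {A,C,D,F}; column 6 has {C,D,E,F} → B.
Cell (r3,c1): row 3 has {A,C,D,E,F}; column 1 has {C,D} → B.
Cell (r4,c5): row 4 has {A,B,D,E,F}; column 5 has {A,B,D,E,F} → C.
Cell (r5,c1): row 5 has {B,C,D,E,F}; column 1 has {B,C,D} → A.
Cell (r6,c1): row 6 has {C,D,E}; column 1 has {A,B,C,D} → F.
Cell (r6,c3): row 6 has {C,D,E,F}; column 3 has {A,C,D,E,F} → B.

B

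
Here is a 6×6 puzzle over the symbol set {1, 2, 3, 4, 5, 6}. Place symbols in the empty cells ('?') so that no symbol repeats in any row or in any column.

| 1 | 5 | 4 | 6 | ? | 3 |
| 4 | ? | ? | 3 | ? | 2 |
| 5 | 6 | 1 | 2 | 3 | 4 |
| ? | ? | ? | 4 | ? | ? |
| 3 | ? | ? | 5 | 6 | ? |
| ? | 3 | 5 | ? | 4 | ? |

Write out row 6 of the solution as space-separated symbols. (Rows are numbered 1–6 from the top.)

2 3 5 1 4 6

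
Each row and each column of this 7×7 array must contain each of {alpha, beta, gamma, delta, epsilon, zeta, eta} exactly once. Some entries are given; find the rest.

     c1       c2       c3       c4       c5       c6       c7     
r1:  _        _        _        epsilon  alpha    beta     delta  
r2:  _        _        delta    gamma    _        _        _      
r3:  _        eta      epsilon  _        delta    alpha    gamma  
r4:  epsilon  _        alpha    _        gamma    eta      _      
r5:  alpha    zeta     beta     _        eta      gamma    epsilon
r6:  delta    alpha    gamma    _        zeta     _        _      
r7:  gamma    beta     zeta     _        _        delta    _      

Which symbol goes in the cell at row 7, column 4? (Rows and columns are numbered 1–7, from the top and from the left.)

alpha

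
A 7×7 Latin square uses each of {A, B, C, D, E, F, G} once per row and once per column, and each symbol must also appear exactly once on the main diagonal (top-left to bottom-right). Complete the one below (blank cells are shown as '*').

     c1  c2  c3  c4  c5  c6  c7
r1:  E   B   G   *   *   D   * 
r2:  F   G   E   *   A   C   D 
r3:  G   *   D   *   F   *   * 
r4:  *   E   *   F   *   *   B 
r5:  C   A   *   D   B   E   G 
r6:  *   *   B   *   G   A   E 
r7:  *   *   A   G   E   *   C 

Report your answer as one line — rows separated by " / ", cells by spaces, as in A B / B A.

(r1,c5) = C
(r2,c4) = B
(r3,c2) = C
(r3,c6) = B
(r3,c7) = A
(r4,c3) = C
(r4,c5) = D
(r4,c6) = G
(r5,c3) = F
(r6,c1) = D
(r6,c2) = F
(r6,c4) = C
(r7,c1) = B
(r7,c2) = D
(r7,c6) = F
(r1,c4) = A
(r1,c7) = F
(r3,c4) = E
(r4,c1) = A

E B G A C D F / F G E B A C D / G C D E F B A / A E C F D G B / C A F D B E G / D F B C G A E / B D A G E F C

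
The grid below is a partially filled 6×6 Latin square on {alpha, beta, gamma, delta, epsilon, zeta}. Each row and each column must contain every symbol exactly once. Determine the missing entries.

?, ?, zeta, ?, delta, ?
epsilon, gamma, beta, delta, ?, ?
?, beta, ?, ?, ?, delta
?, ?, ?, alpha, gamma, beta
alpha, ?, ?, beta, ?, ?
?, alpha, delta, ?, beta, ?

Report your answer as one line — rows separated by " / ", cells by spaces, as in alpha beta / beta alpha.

beta epsilon zeta gamma delta alpha / epsilon gamma beta delta alpha zeta / gamma beta alpha zeta epsilon delta / delta zeta epsilon alpha gamma beta / alpha delta gamma beta zeta epsilon / zeta alpha delta epsilon beta gamma

Cell (r1,c2): row 1 has {delta,zeta}; column 2 has {alpha,beta,gamma} → epsilon.
Cell (r1,c4): row 1 has {delta,epsilon,zeta}; column 4 has {alpha,beta,delta} → gamma.
Cell (r1,c6): row 1 has {gamma,delta,epsilon,zeta}; column 6 has {beta,delta} → alpha.
Cell (r2,c6): row 2 has {beta,gamma,delta,epsilon}; column 6 has {alpha,beta,delta} → zeta.
Cell (r4,c3): row 4 has {alpha,beta,gamma}; column 3 has {beta,delta,zeta} → epsilon.
Cell (r5,c3): row 5 has {alpha,beta}; column 3 has {beta,delta,epsilon,zeta} → gamma.
Cell (r5,c6): row 5 has {alpha,beta,gamma}; column 6 has {alpha,beta,delta,zeta} → epsilon.
Cell (r6,c6): row 6 has {alpha,beta,delta}; column 6 has {alpha,beta,delta,epsilon,zeta} → gamma.
Cell (r1,c1): row 1 has {alpha,gamma,delta,epsilon,zeta}; column 1 has {alpha,epsilon} → beta.
Cell (r2,c5): row 2 has {beta,gamma,delta,epsilon,zeta}; column 5 has {beta,gamma,delta} → alpha.
Cell (r3,c3): row 3 has {beta,delta}; column 3 has {beta,gamma,delta,epsilon,zeta} → alpha.
Cell (r5,c5): row 5 has {alpha,beta,gamma,epsilon}; column 5 has {alpha,beta,gamma,delta} → zeta.
Cell (r6,c1): row 6 has {alpha,beta,gamma,delta}; column 1 has {alpha,beta,epsilon} → zeta.
Cell (r6,c4): row 6 has {alpha,beta,gamma,delta,zeta}; column 4 has {alpha,beta,gamma,delta} → epsilon.
Cell (r3,c1): row 3 has {alpha,beta,delta}; column 1 has {alpha,beta,epsilon,zeta} → gamma.
Cell (r3,c4): row 3 has {alpha,beta,gamma,delta}; column 4 has {alpha,beta,gamma,delta,epsilon} → zeta.
Cell (r3,c5): row 3 has {alpha,beta,gamma,delta,zeta}; column 5 has {alpha,beta,gamma,delta,zeta} → epsilon.
Cell (r4,c1): row 4 has {alpha,beta,gamma,epsilon}; column 1 has {alpha,beta,gamma,epsilon,zeta} → delta.
Cell (r4,c2): row 4 has {alpha,beta,gamma,delta,epsilon}; column 2 has {alpha,beta,gamma,epsilon} → zeta.
Cell (r5,c2): row 5 has {alpha,beta,gamma,epsilon,zeta}; column 2 has {alpha,beta,gamma,epsilon,zeta} → delta.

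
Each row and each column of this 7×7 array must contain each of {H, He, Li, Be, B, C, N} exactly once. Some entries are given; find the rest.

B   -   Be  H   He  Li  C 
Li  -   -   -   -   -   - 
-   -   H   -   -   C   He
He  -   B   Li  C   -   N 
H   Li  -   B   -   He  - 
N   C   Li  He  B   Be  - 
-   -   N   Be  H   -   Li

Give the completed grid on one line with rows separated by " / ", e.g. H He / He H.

B N Be H He Li C / Li H He C Be N B / Be B H N Li C He / He Be B Li C H N / H Li C B N He Be / N C Li He B Be H / C He N Be H B Li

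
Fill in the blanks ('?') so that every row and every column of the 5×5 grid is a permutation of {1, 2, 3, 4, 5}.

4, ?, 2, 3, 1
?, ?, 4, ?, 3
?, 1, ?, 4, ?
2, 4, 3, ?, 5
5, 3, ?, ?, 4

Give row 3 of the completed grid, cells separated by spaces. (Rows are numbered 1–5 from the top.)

(r1,c2) = 5
(r2,c1) = 1
(r2,c2) = 2
(r2,c4) = 5
(r3,c1) = 3
(r3,c3) = 5
(r3,c5) = 2

3 1 5 4 2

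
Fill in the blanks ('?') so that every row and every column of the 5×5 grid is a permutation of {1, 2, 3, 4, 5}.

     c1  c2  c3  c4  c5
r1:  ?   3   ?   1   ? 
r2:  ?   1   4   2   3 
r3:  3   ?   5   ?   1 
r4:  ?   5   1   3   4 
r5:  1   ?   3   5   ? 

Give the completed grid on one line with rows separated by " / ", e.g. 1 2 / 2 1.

Cell (r1,c3): row 1 has {1,3}; column 3 has {1,3,4,5} → 2.
Cell (r1,c5): row 1 has {1,2,3}; column 5 has {1,3,4} → 5.
Cell (r2,c1): row 2 has {1,2,3,4}; column 1 has {1,3} → 5.
Cell (r3,c4): row 3 has {1,3,5}; column 4 has {1,2,3,5} → 4.
Cell (r4,c1): row 4 has {1,3,4,5}; column 1 has {1,3,5} → 2.
Cell (r5,c5): row 5 has {1,3,5}; column 5 has {1,3,4,5} → 2.
Cell (r1,c1): row 1 has {1,2,3,5}; column 1 has {1,2,3,5} → 4.
Cell (r3,c2): row 3 has {1,3,4,5}; column 2 has {1,3,5} → 2.
Cell (r5,c2): row 5 has {1,2,3,5}; column 2 has {1,2,3,5} → 4.

4 3 2 1 5 / 5 1 4 2 3 / 3 2 5 4 1 / 2 5 1 3 4 / 1 4 3 5 2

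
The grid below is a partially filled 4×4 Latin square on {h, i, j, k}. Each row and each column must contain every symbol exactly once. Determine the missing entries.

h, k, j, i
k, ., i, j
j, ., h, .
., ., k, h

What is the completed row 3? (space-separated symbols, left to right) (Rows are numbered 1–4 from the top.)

(r2,c2) = h
(r3,c2) = i
(r3,c4) = k

j i h k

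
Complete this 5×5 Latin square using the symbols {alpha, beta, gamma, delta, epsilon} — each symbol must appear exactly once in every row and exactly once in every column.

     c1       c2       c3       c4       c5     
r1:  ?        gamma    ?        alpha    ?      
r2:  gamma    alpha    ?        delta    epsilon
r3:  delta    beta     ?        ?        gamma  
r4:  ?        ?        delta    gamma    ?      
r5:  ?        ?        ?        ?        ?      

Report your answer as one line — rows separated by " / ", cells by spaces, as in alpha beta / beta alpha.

beta gamma epsilon alpha delta / gamma alpha beta delta epsilon / delta beta alpha epsilon gamma / alpha epsilon delta gamma beta / epsilon delta gamma beta alpha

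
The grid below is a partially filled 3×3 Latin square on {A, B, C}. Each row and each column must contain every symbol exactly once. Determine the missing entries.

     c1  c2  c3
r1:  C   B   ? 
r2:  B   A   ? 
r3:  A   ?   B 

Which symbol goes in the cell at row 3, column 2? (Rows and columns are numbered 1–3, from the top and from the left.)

At row 1, column 3: row 1 has {B,C}; column 3 has {B}; that leaves A.
At row 2, column 3: row 2 has {A,B}; column 3 has {A,B}; that leaves C.
At row 3, column 2: row 3 has {A,B}; column 2 has {A,B}; that leaves C.

C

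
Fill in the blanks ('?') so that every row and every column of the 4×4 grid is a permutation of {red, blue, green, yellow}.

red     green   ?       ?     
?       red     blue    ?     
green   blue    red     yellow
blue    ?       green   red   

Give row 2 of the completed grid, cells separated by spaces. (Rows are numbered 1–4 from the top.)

(r1,c3) = yellow
(r1,c4) = blue
(r2,c1) = yellow
(r2,c4) = green

yellow red blue green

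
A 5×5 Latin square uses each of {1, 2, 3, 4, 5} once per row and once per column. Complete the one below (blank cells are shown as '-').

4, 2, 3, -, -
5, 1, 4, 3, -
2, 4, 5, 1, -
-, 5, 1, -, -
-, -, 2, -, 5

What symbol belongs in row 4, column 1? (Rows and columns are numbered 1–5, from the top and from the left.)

3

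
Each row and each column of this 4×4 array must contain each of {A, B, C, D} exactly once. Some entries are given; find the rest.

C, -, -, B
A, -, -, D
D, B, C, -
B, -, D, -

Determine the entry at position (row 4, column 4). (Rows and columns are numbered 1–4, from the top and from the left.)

Cell (r1,c3): row 1 has {B,C}; column 3 has {C,D} → A.
Cell (r2,c2): row 2 has {A,D}; column 2 has {B} → C.
Cell (r2,c3): row 2 has {A,C,D}; column 3 has {A,C,D} → B.
Cell (r3,c4): row 3 has {B,C,D}; column 4 has {B,D} → A.
Cell (r4,c2): row 4 has {B,D}; column 2 has {B,C} → A.
Cell (r4,c4): row 4 has {A,B,D}; column 4 has {A,B,D} → C.

C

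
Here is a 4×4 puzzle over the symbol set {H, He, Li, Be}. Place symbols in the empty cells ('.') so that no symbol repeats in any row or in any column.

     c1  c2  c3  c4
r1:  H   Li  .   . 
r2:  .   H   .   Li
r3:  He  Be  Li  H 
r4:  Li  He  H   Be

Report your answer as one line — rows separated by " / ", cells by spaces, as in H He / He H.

H Li Be He / Be H He Li / He Be Li H / Li He H Be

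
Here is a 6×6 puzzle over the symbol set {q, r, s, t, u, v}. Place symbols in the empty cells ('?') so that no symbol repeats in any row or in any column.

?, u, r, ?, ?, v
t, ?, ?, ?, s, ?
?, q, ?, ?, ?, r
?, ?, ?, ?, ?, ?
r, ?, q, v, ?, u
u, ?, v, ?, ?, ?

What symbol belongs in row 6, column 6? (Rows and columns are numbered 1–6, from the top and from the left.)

s

(r2,c3) = u
(r2,c6) = q
(r5,c5) = t
(r1,c5) = q
(r2,c4) = r
(r5,c2) = s
(r6,c5) = r
(r1,c1) = s
(r1,c4) = t
(r2,c2) = v
(r3,c1) = v
(r3,c5) = u
(r4,c1) = q
(r4,c5) = v
(r6,c2) = t
(r6,c6) = s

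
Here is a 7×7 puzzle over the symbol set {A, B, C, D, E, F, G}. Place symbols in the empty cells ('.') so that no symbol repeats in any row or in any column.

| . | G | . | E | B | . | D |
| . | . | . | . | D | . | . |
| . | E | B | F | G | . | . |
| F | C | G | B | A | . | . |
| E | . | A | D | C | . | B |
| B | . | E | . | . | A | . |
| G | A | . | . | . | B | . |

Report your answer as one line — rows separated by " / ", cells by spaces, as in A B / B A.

Cell (r4,c7): row 4 has {A,B,C,F,G}; column 7 has {B,D} → E.
Cell (r5,c2): row 5 has {A,B,C,D,E}; column 2 has {A,C,E,G} → F.
Cell (r5,c6): row 5 has {A,B,C,D,E,F}; column 6 has {A,B} → G.
Cell (r6,c2): row 6 has {A,B,E}; column 2 has {A,C,E,F,G} → D.
Cell (r6,c5): row 6 has {A,B,D,E}; column 5 has {A,B,C,D,G} → F.
Cell (r7,c4): row 7 has {A,B,G}; column 4 has {B,D,E,F} → C.
Cell (r7,c5): row 7 has {A,B,C,G}; column 5 has {A,B,C,D,F,G} → E.
Cell (r7,c7): row 7 has {A,B,C,E,G}; column 7 has {B,D,E} → F.
Cell (r2,c2): row 2 has {D}; column 2 has {A,C,D,E,F,G} → B.
Cell (r4,c6): row 4 has {A,B,C,E,F,G}; column 6 has {A,B,G} → D.
Cell (r6,c4): row 6 has {A,B,D,E,F}; column 4 has {B,C,D,E,F} → G.
Cell (r6,c7): row 6 has {A,B,D,E,F,G}; column 7 has {B,D,E,F} → C.
Cell (r7,c3): row 7 has {A,B,C,E,F,G}; column 3 has {A,B,E,G} → D.
Cell (r2,c4): row 2 has {B,D}; column 4 has {B,C,D,E,F,G} → A.
Cell (r2,c7): row 2 has {A,B,D}; column 7 has {B,C,D,E,F} → G.
Cell (r3,c6): row 3 has {B,E,F,G}; column 6 has {A,B,D,G} → C.
Cell (r3,c7): row 3 has {B,C,E,F,G}; column 7 has {B,C,D,E,F,G} → A.
Cell (r1,c6): row 1 has {B,D,E,G}; column 6 has {A,B,C,D,G} → F.
Cell (r2,c1): row 2 has {A,B,D,G}; column 1 has {B,E,F,G} → C.
Cell (r2,c3): row 2 has {A,B,C,D,G}; column 3 has {A,B,D,E,G} → F.
Cell (r2,c6): row 2 has {A,B,C,D,F,G}; column 6 has {A,B,C,D,F,G} → E.
Cell (r3,c1): row 3 has {A,B,C,E,F,G}; column 1 has {B,C,E,F,G} → D.
Cell (r1,c1): row 1 has {B,D,E,F,G}; column 1 has {B,C,D,E,F,G} → A.
Cell (r1,c3): row 1 has {A,B,D,E,F,G}; column 3 has {A,B,D,E,F,G} → C.

A G C E B F D / C B F A D E G / D E B F G C A / F C G B A D E / E F A D C G B / B D E G F A C / G A D C E B F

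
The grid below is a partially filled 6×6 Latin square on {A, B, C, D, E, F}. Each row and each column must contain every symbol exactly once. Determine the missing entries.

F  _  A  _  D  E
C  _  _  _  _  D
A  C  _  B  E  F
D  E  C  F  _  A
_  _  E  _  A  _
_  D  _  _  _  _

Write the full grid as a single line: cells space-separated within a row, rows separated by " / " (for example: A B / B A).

(r1,c2): row 1 has {A,D,E,F}; column 2 has {C,D,E}, so it must be B.
(r1,c4): row 1 has {A,B,D,E,F}; column 4 has {B,F}, so it must be C.
(r3,c3): row 3 has {A,B,C,E,F}; column 3 has {A,C,E}, so it must be D.
(r4,c5): row 4 has {A,C,D,E,F}; column 5 has {A,D,E}, so it must be B.
(r5,c1): row 5 has {A,E}; column 1 has {A,C,D,F}, so it must be B.
(r5,c2): row 5 has {A,B,E}; column 2 has {B,C,D,E}, so it must be F.
(r5,c4): row 5 has {A,B,E,F}; column 4 has {B,C,F}, so it must be D.
(r5,c6): row 5 has {A,B,D,E,F}; column 6 has {A,D,E,F}, so it must be C.
(r6,c1): row 6 has {D}; column 1 has {A,B,C,D,F}, so it must be E.
(r6,c4): row 6 has {D,E}; column 4 has {B,C,D,F}, so it must be A.
(r6,c6): row 6 has {A,D,E}; column 6 has {A,C,D,E,F}, so it must be B.
(r2,c2): row 2 has {C,D}; column 2 has {B,C,D,E,F}, so it must be A.
(r2,c4): row 2 has {A,C,D}; column 4 has {A,B,C,D,F}, so it must be E.
(r2,c5): row 2 has {A,C,D,E}; column 5 has {A,B,D,E}, so it must be F.
(r6,c3): row 6 has {A,B,D,E}; column 3 has {A,C,D,E}, so it must be F.
(r6,c5): row 6 has {A,B,D,E,F}; column 5 has {A,B,D,E,F}, so it must be C.
(r2,c3): row 2 has {A,C,D,E,F}; column 3 has {A,C,D,E,F}, so it must be B.

F B A C D E / C A B E F D / A C D B E F / D E C F B A / B F E D A C / E D F A C B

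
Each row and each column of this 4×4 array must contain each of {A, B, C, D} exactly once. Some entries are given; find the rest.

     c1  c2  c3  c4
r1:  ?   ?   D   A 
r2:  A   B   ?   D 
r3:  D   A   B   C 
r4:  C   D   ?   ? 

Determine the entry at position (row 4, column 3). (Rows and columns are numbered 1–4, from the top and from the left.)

A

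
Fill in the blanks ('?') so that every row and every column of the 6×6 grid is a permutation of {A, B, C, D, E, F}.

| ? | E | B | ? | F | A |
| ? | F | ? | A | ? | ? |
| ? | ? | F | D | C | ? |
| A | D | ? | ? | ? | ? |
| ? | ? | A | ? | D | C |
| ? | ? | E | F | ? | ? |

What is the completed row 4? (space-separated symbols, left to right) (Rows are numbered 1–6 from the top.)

A D C B E F

(r1,c4) = C
(r4,c3) = C
(r5,c2) = B
(r5,c4) = E
(r1,c1) = D
(r2,c3) = D
(r3,c2) = A
(r4,c4) = B
(r4,c5) = E
(r4,c6) = F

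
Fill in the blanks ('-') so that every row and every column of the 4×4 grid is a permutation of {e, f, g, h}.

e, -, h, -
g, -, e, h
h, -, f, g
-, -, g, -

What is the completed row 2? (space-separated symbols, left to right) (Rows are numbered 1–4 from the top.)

At row 1, column 4: row 1 has {e,h}; column 4 has {g,h}; that leaves f.
At row 2, column 2: row 2 has {e,g,h}; column 2 is empty so far; that leaves f.

g f e h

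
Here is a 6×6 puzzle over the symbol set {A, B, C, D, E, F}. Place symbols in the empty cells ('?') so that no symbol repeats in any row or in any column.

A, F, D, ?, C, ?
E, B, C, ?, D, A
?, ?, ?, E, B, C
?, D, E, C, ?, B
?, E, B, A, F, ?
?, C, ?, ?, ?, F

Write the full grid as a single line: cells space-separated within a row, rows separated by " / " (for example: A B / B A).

At row 1, column 4: row 1 has {A,C,D,F}; column 4 has {A,C,E}; that leaves B.
At row 1, column 6: row 1 has {A,B,C,D,F}; column 6 has {A,B,C,F}; that leaves E.
At row 2, column 4: row 2 has {A,B,C,D,E}; column 4 has {A,B,C,E}; that leaves F.
At row 3, column 2: row 3 has {B,C,E}; column 2 has {B,C,D,E,F}; that leaves A.
At row 3, column 3: row 3 has {A,B,C,E}; column 3 has {B,C,D,E}; that leaves F.
At row 4, column 1: row 4 has {B,C,D,E}; column 1 has {A,E}; that leaves F.
At row 4, column 5: row 4 has {B,C,D,E,F}; column 5 has {B,C,D,F}; that leaves A.
At row 5, column 6: row 5 has {A,B,E,F}; column 6 has {A,B,C,E,F}; that leaves D.
At row 6, column 3: row 6 has {C,F}; column 3 has {B,C,D,E,F}; that leaves A.
At row 6, column 4: row 6 has {A,C,F}; column 4 has {A,B,C,E,F}; that leaves D.
At row 6, column 5: row 6 has {A,C,D,F}; column 5 has {A,B,C,D,F}; that leaves E.
At row 3, column 1: row 3 has {A,B,C,E,F}; column 1 has {A,E,F}; that leaves D.
At row 5, column 1: row 5 has {A,B,D,E,F}; column 1 has {A,D,E,F}; that leaves C.
At row 6, column 1: row 6 has {A,C,D,E,F}; column 1 has {A,C,D,E,F}; that leaves B.

A F D B C E / E B C F D A / D A F E B C / F D E C A B / C E B A F D / B C A D E F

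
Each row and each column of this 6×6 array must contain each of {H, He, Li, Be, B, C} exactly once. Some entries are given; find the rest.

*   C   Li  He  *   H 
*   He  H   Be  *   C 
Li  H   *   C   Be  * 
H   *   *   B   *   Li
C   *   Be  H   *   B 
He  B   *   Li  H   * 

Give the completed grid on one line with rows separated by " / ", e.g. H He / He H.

Be C Li He B H / B He H Be Li C / Li H B C Be He / H Be He B C Li / C Li Be H He B / He B C Li H Be

Cell (r1,c5): row 1 has {H,He,Li,C}; column 5 has {H,Be} → B.
Cell (r2,c1): row 2 has {H,He,Be,C}; column 1 has {H,He,Li,C} → B.
Cell (r2,c5): row 2 has {H,He,Be,B,C}; column 5 has {H,Be,B} → Li.
Cell (r3,c6): row 3 has {H,Li,Be,C}; column 6 has {H,Li,B,C} → He.
Cell (r4,c2): row 4 has {H,Li,B}; column 2 has {H,He,B,C} → Be.
Cell (r5,c2): row 5 has {H,Be,B,C}; column 2 has {H,He,Be,B,C} → Li.
Cell (r5,c5): row 5 has {H,Li,Be,B,C}; column 5 has {H,Li,Be,B} → He.
Cell (r6,c3): row 6 has {H,He,Li,B}; column 3 has {H,Li,Be} → C.
Cell (r6,c6): row 6 has {H,He,Li,B,C}; column 6 has {H,He,Li,B,C} → Be.
Cell (r1,c1): row 1 has {H,He,Li,B,C}; column 1 has {H,He,Li,B,C} → Be.
Cell (r3,c3): row 3 has {H,He,Li,Be,C}; column 3 has {H,Li,Be,C} → B.
Cell (r4,c3): row 4 has {H,Li,Be,B}; column 3 has {H,Li,Be,B,C} → He.
Cell (r4,c5): row 4 has {H,He,Li,Be,B}; column 5 has {H,He,Li,Be,B} → C.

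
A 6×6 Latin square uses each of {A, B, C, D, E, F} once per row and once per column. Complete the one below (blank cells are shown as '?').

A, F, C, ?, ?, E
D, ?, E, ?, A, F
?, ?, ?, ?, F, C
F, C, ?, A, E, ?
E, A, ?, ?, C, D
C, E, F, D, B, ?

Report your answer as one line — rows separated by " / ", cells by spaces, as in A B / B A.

A F C B D E / D B E C A F / B D A E F C / F C D A E B / E A B F C D / C E F D B A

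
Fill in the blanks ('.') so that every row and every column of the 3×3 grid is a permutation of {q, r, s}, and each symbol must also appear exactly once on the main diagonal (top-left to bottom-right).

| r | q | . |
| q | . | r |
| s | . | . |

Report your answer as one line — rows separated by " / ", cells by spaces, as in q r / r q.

r q s / q s r / s r q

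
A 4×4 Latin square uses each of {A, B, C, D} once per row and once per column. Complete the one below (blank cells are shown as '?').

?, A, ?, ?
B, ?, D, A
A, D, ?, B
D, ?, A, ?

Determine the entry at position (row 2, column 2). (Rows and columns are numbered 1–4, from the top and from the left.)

C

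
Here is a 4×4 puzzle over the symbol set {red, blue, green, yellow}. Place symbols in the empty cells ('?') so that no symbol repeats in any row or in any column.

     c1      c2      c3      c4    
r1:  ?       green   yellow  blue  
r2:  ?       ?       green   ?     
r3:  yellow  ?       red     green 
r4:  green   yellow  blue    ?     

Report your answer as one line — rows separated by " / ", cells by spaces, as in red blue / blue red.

(r1,c1) = red
(r2,c1) = blue
(r2,c2) = red
(r2,c4) = yellow
(r3,c2) = blue
(r4,c4) = red

red green yellow blue / blue red green yellow / yellow blue red green / green yellow blue red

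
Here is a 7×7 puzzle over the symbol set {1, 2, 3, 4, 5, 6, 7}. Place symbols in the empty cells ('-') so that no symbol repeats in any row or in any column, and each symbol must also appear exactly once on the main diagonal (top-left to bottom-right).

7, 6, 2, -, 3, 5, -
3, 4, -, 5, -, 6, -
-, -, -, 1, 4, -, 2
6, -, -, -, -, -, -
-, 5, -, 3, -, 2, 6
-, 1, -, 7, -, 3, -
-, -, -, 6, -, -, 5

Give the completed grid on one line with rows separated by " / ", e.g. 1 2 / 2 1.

7 6 2 4 3 5 1 / 3 4 1 5 2 6 7 / 5 3 6 1 4 7 2 / 6 7 4 2 5 1 3 / 4 5 7 3 1 2 6 / 2 1 5 7 6 3 4 / 1 2 3 6 7 4 5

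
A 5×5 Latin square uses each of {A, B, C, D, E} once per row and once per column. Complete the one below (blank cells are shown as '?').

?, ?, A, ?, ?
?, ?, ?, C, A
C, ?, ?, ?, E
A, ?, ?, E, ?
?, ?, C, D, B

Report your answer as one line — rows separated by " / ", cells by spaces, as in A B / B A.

D E A B C / B D E C A / C B D A E / A C B E D / E A C D B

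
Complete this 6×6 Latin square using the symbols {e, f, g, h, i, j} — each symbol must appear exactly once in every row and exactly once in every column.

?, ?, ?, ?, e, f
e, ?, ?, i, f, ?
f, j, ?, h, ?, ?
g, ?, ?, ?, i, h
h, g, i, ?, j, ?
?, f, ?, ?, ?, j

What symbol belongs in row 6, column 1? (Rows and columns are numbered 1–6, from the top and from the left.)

i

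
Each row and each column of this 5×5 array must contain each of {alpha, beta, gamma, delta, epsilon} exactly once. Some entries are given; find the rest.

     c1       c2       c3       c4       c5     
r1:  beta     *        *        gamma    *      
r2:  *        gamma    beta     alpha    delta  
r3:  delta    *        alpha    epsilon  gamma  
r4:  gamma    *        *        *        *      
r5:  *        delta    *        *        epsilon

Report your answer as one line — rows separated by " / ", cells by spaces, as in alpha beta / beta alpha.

(r1,c5): row 1 has {beta,gamma}; column 5 has {gamma,delta,epsilon}, so it must be alpha.
(r2,c1): row 2 has {alpha,beta,gamma,delta}; column 1 has {beta,gamma,delta}, so it must be epsilon.
(r3,c2): row 3 has {alpha,gamma,delta,epsilon}; column 2 has {gamma,delta}, so it must be beta.
(r4,c5): row 4 has {gamma}; column 5 has {alpha,gamma,delta,epsilon}, so it must be beta.
(r5,c1): row 5 has {delta,epsilon}; column 1 has {beta,gamma,delta,epsilon}, so it must be alpha.
(r5,c3): row 5 has {alpha,delta,epsilon}; column 3 has {alpha,beta}, so it must be gamma.
(r5,c4): row 5 has {alpha,gamma,delta,epsilon}; column 4 has {alpha,gamma,epsilon}, so it must be beta.
(r1,c2): row 1 has {alpha,beta,gamma}; column 2 has {beta,gamma,delta}, so it must be epsilon.
(r1,c3): row 1 has {alpha,beta,gamma,epsilon}; column 3 has {alpha,beta,gamma}, so it must be delta.
(r4,c2): row 4 has {beta,gamma}; column 2 has {beta,gamma,delta,epsilon}, so it must be alpha.
(r4,c3): row 4 has {alpha,beta,gamma}; column 3 has {alpha,beta,gamma,delta}, so it must be epsilon.
(r4,c4): row 4 has {alpha,beta,gamma,epsilon}; column 4 has {alpha,beta,gamma,epsilon}, so it must be delta.

beta epsilon delta gamma alpha / epsilon gamma beta alpha delta / delta beta alpha epsilon gamma / gamma alpha epsilon delta beta / alpha delta gamma beta epsilon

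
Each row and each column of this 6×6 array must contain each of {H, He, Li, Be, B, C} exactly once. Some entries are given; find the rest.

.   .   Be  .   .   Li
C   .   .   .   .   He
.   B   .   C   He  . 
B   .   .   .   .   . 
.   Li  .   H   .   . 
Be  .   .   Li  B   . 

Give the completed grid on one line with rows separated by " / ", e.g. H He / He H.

Cell (r5,c1): row 5 has {H,Li}; column 1 has {Be,B,C} → He.
Cell (r1,c1): row 1 has {Li,Be}; column 1 has {He,Be,B,C} → H.
Cell (r1,c5): row 1 has {H,Li,Be}; column 5 has {He,B} → C.
Cell (r3,c1): row 3 has {He,B,C}; column 1 has {H,He,Be,B,C} → Li.
Cell (r3,c3): row 3 has {He,Li,B,C}; column 3 has {Be} → H.
Cell (r3,c6): row 3 has {H,He,Li,B,C}; column 6 has {He,Li} → Be.
Cell (r5,c5): row 5 has {H,He,Li}; column 5 has {He,B,C} → Be.
Cell (r1,c2): row 1 has {H,Li,Be,C}; column 2 has {Li,B} → He.
Cell (r1,c4): row 1 has {H,He,Li,Be,C}; column 4 has {H,Li,C} → B.
Cell (r2,c4): row 2 has {He,C}; column 4 has {H,Li,B,C} → Be.
Cell (r4,c4): row 4 has {B}; column 4 has {H,Li,Be,B,C} → He.
Cell (r2,c2): row 2 has {He,Be,C}; column 2 has {He,Li,B} → H.
Cell (r2,c5): row 2 has {H,He,Be,C}; column 5 has {He,Be,B,C} → Li.
Cell (r4,c5): row 4 has {He,B}; column 5 has {He,Li,Be,B,C} → H.
Cell (r4,c6): row 4 has {H,He,B}; column 6 has {He,Li,Be} → C.
Cell (r5,c6): row 5 has {H,He,Li,Be}; column 6 has {He,Li,Be,C} → B.
Cell (r6,c2): row 6 has {Li,Be,B}; column 2 has {H,He,Li,B} → C.
Cell (r6,c3): row 6 has {Li,Be,B,C}; column 3 has {H,Be} → He.
Cell (r6,c6): row 6 has {He,Li,Be,B,C}; column 6 has {He,Li,Be,B,C} → H.
Cell (r2,c3): row 2 has {H,He,Li,Be,C}; column 3 has {H,He,Be} → B.
Cell (r4,c2): row 4 has {H,He,B,C}; column 2 has {H,He,Li,B,C} → Be.
Cell (r4,c3): row 4 has {H,He,Be,B,C}; column 3 has {H,He,Be,B} → Li.
Cell (r5,c3): row 5 has {H,He,Li,Be,B}; column 3 has {H,He,Li,Be,B} → C.

H He Be B C Li / C H B Be Li He / Li B H C He Be / B Be Li He H C / He Li C H Be B / Be C He Li B H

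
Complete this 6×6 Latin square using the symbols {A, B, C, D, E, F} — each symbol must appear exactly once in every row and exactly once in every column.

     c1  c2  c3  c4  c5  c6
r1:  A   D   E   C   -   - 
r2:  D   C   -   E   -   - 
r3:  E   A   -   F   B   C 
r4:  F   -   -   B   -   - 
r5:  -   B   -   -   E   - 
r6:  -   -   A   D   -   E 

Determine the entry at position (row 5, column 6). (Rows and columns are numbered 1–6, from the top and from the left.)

row 1 has {A,C,D,E}; column 5 has {B,E} — only F is left for (r1,c5).
row 1 has {A,C,D,E,F}; column 6 has {C,E} — only B is left for (r1,c6).
row 2 has {C,D,E}; column 5 has {B,E,F} — only A is left for (r2,c5).
row 2 has {A,C,D,E}; column 6 has {B,C,E} — only F is left for (r2,c6).
row 3 has {A,B,C,E,F}; column 3 has {A,E} — only D is left for (r3,c3).
row 4 has {B,F}; column 2 has {A,B,C,D} — only E is left for (r4,c2).
row 4 has {B,E,F}; column 3 has {A,D,E} — only C is left for (r4,c3).
row 4 has {B,C,E,F}; column 5 has {A,B,E,F} — only D is left for (r4,c5).
row 4 has {B,C,D,E,F}; column 6 has {B,C,E,F} — only A is left for (r4,c6).
row 5 has {B,E}; column 1 has {A,D,E,F} — only C is left for (r5,c1).
row 5 has {B,C,E}; column 3 has {A,C,D,E} — only F is left for (r5,c3).
row 5 has {B,C,E,F}; column 4 has {B,C,D,E,F} — only A is left for (r5,c4).
row 5 has {A,B,C,E,F}; column 6 has {A,B,C,E,F} — only D is left for (r5,c6).

D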